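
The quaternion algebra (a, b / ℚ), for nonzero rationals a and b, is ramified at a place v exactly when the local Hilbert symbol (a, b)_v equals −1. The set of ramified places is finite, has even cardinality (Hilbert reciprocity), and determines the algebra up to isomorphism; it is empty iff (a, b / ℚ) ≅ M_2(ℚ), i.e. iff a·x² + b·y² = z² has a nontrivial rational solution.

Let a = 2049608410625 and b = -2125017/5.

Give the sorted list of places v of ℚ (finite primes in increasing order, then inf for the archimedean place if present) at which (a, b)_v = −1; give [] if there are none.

[5, 17]

(a, b) ≡ (17, -4085) mod (ℚ^×)²; places V = {2, 3, 5, 17, 19, 43, ∞}.
(a,b)_∞: sgn(17)=+, sgn(-4085)=−, so +1.
(a,b)_2: α=0, β=0; u≡1, v≡3 (mod 8); ε(u)ε(v)=0·1, αω(v)=0·1, βω(u)=0·0; sum ≡ 0  ⇒  +1.
(a,b)_17: α=3, u≡13; β=2, v≡5 (mod 17); (13|17)=+1, (5|17)=-1; sign (−1)^0·+1^2·-1^3 = -1.
(a,b)_5: α=4, u≡2; β=-1, v≡3 (mod 5); (2|5)=-1, (3|5)=-1; sign (−1)^0·-1^-1·-1^4 = -1.
(a,b)_3: α=0, u≡2; β=2, v≡1 (mod 3); (2|3)=-1, (1|3)=+1; sign (−1)^0·-1^2·+1^0 = +1.
(a,b)_43: α=2, u≡1; β=1, v≡32 (mod 43); (1|43)=+1, (32|43)=-1; sign (−1)^0·+1^1·-1^2 = +1.
(a,b)_19: α=2, u≡1; β=1, v≡2 (mod 19); (1|19)=+1, (2|19)=-1; sign (−1)^0·+1^1·-1^2 = +1.
|Ram(17, -4085)| = 2, even; anisotropic at {5, 17}.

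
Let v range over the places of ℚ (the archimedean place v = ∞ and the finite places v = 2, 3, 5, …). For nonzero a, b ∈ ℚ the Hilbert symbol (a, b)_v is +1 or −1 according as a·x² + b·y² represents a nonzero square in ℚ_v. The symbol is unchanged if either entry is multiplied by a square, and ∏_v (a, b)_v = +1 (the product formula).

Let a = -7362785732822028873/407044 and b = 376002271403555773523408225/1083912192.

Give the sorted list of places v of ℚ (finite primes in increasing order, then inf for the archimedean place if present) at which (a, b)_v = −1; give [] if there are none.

[2, 31]

Mod squares: a ≡ -29393, b ≡ 11067. Check v ∈ {∞, 2, 3, 5, 7, 11, 13, 17, 19, 29, 31, 53}.
v=5: a=5^0·(≡3), b=5^2·(≡2) mod 5; (3|5)=-1, (2|5)=-1; (−1)^{0·2·2}·(-1)^2·(-1)^0 = +1.
v=∞: -29393 < 0 and 11067 > 0  ⇒  (a,b)_∞ = +1.
v=11: a=11^-2·(≡6), b=11^-2·(≡4) mod 11; (6|11)=-1, (4|11)=+1; (−1)^{-2·-2·5}·(-1)^-2·(+1)^-2 = +1.
v=3: a=3^2·(≡1), b=3^-7·(≡2) mod 3; (1|3)=+1, (2|3)=-1; (−1)^{2·-7·1}·(+1)^-7·(-1)^2 = +1.
v=13: a=13^5·(≡1), b=13^6·(≡9) mod 13; (1|13)=+1, (9|13)=+1; (−1)^{5·6·6}·(+1)^6·(+1)^5 = +1.
v=7: a=7^1·(≡4), b=7^5·(≡6) mod 7; (4|7)=+1, (6|7)=-1; (−1)^{1·5·3}·(+1)^5·(-1)^1 = +1.
v=19: a=19^3·(≡6), b=19^4·(≡7) mod 19; (6|19)=+1, (7|19)=+1; (−1)^{3·4·9}·(+1)^4·(+1)^3 = +1.
v=17: a=17^1·(≡12), b=17^1·(≡7) mod 17; (12|17)=-1, (7|17)=-1; (−1)^{1·1·8}·(-1)^1·(-1)^1 = +1.
v=2: v_2(a)=-2, v_2(b)=-12; units ≡ 7, 3 (mod 8); ε·ε+αω+βω = 1·1+-2·1+-12·0 ≡ 1  ⇒  (a,b)_2 = -1.
v=31: a=31^2·(≡13), b=31^3·(≡14) mod 31; (13|31)=-1, (14|31)=+1; (−1)^{2·3·15}·(-1)^3·(+1)^2 = -1.
v=53: a=53^2·(≡14), b=53^2·(≡11) mod 53; (14|53)=-1, (11|53)=+1; (−1)^{2·2·26}·(-1)^2·(+1)^2 = +1.
v=29: a=29^-2·(≡1), b=29^0·(≡10) mod 29; (1|29)=+1, (10|29)=-1; (−1)^{-2·0·14}·(+1)^0·(-1)^-2 = +1.
Ram(-29393, 11067) = {2, 31}; no ℚ_2-point on the conic.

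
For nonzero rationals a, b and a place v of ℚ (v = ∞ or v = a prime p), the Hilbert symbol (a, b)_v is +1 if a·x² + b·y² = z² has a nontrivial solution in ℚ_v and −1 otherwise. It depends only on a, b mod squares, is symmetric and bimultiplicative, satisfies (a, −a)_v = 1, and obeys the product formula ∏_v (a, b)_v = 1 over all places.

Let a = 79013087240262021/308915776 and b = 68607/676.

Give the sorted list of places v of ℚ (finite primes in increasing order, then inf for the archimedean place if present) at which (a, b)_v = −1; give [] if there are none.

Mod squares: a ≡ 4669, b ≡ 7. Check v ∈ {∞, 2, 3, 7, 11, 13, 19, 23, 29}.
v=13: a=13^-6·(≡11), b=13^-2·(≡8) mod 13; (11|13)=-1, (8|13)=-1; (−1)^{-6·-2·6}·(-1)^-2·(-1)^-6 = +1.
v=7: a=7^1·(≡2), b=7^1·(≡2) mod 7; (2|7)=+1, (2|7)=+1; (−1)^{1·1·3}·(+1)^1·(+1)^1 = -1.
v=3: a=3^18·(≡1), b=3^4·(≡1) mod 3; (1|3)=+1, (1|3)=+1; (−1)^{18·4·1}·(+1)^4·(+1)^18 = +1.
v=2: v_2(a)=-6, v_2(b)=-2; units ≡ 5, 7 (mod 8); ε·ε+αω+βω = 0·1+-6·0+-2·1 ≡ 0  ⇒  (a,b)_2 = +1.
v=29: a=29^1·(≡23), b=29^0·(≡25) mod 29; (23|29)=+1, (25|29)=+1; (−1)^{1·0·14}·(+1)^0·(+1)^1 = +1.
v=∞: 4669 > 0 and 7 > 0  ⇒  (a,b)_∞ = +1.
v=19: a=19^2·(≡3), b=19^0·(≡5) mod 19; (3|19)=-1, (5|19)=+1; (−1)^{2·0·9}·(-1)^0·(+1)^2 = +1.
v=23: a=23^1·(≡21), b=23^0·(≡10) mod 23; (21|23)=-1, (10|23)=-1; (−1)^{1·0·11}·(-1)^0·(-1)^1 = -1.
v=11: a=11^2·(≡4), b=11^2·(≡10) mod 11; (4|11)=+1, (10|11)=-1; (−1)^{2·2·5}·(+1)^2·(-1)^2 = +1.
|Ram(4669, 7)| = 2, even; anisotropic at {7, 23}.

[7, 23]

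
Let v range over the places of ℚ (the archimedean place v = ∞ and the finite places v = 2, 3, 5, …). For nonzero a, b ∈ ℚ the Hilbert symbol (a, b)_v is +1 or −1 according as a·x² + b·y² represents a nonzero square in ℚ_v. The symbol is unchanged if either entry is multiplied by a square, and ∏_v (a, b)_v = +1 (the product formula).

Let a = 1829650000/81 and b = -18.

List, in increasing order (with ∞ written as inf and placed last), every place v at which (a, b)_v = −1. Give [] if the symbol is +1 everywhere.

(a, b) ≡ (182965, -2) mod (ℚ^×)²; places V = {2, 3, 5, 23, 37, 43, ∞}.
(a,b)_37: α=1, u≡29; β=0, v≡19 (mod 37); (29|37)=-1, (19|37)=-1; sign (−1)^0·-1^0·-1^1 = -1.
(a,b)_2: α=4, β=1; u≡5, v≡7 (mod 8); ε(u)ε(v)=0·1, αω(v)=4·0, βω(u)=1·1; sum ≡ 1  ⇒  -1.
(a,b)_5: α=5, u≡3; β=0, v≡2 (mod 5); (3|5)=-1, (2|5)=-1; sign (−1)^0·-1^0·-1^5 = -1.
(a,b)_∞: sgn(182965)=+, sgn(-2)=−, so +1.
(a,b)_43: α=1, u≡1; β=0, v≡25 (mod 43); (1|43)=+1, (25|43)=+1; sign (−1)^0·+1^0·+1^1 = +1.
(a,b)_23: α=1, u≡7; β=0, v≡5 (mod 23); (7|23)=-1, (5|23)=-1; sign (−1)^0·-1^0·-1^1 = -1.
(a,b)_3: α=-4, u≡1; β=2, v≡1 (mod 3); (1|3)=+1, (1|3)=+1; sign (−1)^0·+1^2·+1^-4 = +1.
(182965, -2 / ℚ) ramifies at {2, 5, 23, 37}: a division algebra.

[2, 5, 23, 37]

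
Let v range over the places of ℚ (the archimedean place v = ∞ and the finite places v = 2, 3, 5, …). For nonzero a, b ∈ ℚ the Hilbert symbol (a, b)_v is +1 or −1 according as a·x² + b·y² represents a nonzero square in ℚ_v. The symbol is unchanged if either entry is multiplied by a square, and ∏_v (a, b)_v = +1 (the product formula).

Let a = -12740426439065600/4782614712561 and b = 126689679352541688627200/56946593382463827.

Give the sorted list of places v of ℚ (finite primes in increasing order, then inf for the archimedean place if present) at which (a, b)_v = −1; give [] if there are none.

Mod squares: a ≡ -11, b ≡ 2346. Check v ∈ {∞, 2, 3, 5, 7, 11, 17, 19, 23, 29}.
v=3: a=3^-8·(≡1), b=3^-13·(≡2) mod 3; (1|3)=+1, (2|3)=-1; (−1)^{-8·-13·1}·(+1)^-13·(-1)^-8 = +1.
v=2: v_2(a)=20, v_2(b)=23; units ≡ 5, 5 (mod 8); ε·ε+αω+βω = 0·0+20·1+23·1 ≡ 1  ⇒  (a,b)_2 = -1.
v=19: a=19^-2·(≡18), b=19^-2·(≡7) mod 19; (18|19)=-1, (7|19)=+1; (−1)^{-2·-2·9}·(-1)^-2·(+1)^-2 = +1.
v=7: a=7^-4·(≡5), b=7^-6·(≡1) mod 7; (5|7)=-1, (1|7)=+1; (−1)^{-4·-6·3}·(-1)^-6·(+1)^-4 = +1.
v=23: a=23^2·(≡6), b=23^3·(≡21) mod 23; (6|23)=+1, (21|23)=-1; (−1)^{2·3·11}·(+1)^3·(-1)^2 = +1.
v=∞: -11 < 0 and 2346 > 0  ⇒  (a,b)_∞ = +1.
v=5: a=5^2·(≡1), b=5^2·(≡4) mod 5; (1|5)=+1, (4|5)=+1; (−1)^{2·2·2}·(+1)^2·(+1)^2 = +1.
v=11: a=11^1·(≡7), b=11^2·(≡3) mod 11; (7|11)=-1, (3|11)=+1; (−1)^{1·2·5}·(-1)^2·(+1)^1 = +1.
v=17: a=17^4·(≡5), b=17^7·(≡9) mod 17; (5|17)=-1, (9|17)=+1; (−1)^{4·7·8}·(-1)^7·(+1)^4 = -1.
v=29: a=29^-2·(≡19), b=29^-2·(≡2) mod 29; (19|29)=-1, (2|29)=-1; (−1)^{-2·-2·14}·(-1)^-2·(-1)^-2 = +1.
|Ram(-11, 2346)| = 2, even; anisotropic at {2, 17}.

[2, 17]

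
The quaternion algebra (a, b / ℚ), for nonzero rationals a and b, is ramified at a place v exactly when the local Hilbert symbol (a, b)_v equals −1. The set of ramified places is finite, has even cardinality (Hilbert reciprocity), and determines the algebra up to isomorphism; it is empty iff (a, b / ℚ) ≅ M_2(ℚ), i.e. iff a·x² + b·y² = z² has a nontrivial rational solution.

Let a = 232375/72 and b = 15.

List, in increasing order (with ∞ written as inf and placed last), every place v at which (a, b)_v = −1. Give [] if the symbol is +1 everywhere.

(a, b) ≡ (110, 15) mod (ℚ^×)²; places V = {2, 3, 5, 11, 13, ∞}.
(a,b)_11: α=1, u≡10; β=0, v≡4 (mod 11); (10|11)=-1, (4|11)=+1; sign (−1)^0·-1^0·+1^1 = +1.
(a,b)_13: α=2, u≡7; β=0, v≡2 (mod 13); (7|13)=-1, (2|13)=-1; sign (−1)^0·-1^0·-1^2 = +1.
(a,b)_∞: sgn(110)=+, sgn(15)=+, so +1.
(a,b)_2: α=-3, β=0; u≡7, v≡7 (mod 8); ε(u)ε(v)=1·1, αω(v)=-3·0, βω(u)=0·0; sum ≡ 1  ⇒  -1.
(a,b)_5: α=3, u≡2; β=1, v≡3 (mod 5); (2|5)=-1, (3|5)=-1; sign (−1)^0·-1^1·-1^3 = +1.
(a,b)_3: α=-2, u≡2; β=1, v≡2 (mod 3); (2|3)=-1, (2|3)=-1; sign (−1)^0·-1^1·-1^-2 = -1.
Ram(110, 15) = {2, 3}; no ℚ_2-point on the conic.

[2, 3]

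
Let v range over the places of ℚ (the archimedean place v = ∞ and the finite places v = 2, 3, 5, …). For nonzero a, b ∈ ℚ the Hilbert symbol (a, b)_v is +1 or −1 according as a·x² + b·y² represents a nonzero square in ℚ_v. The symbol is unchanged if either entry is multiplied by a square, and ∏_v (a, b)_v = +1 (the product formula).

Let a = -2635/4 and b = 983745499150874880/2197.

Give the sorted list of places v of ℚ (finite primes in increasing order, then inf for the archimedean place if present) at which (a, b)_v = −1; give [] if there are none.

[3, 17]

(a, b) ≡ (-2635, 102765) mod (ℚ^×)²; places V = {2, 3, 5, 7, 13, 17, 31, ∞}.
(a,b)_5: α=1, u≡2; β=1, v≡3 (mod 5); (2|5)=-1, (3|5)=-1; sign (−1)^0·-1^1·-1^1 = +1.
(a,b)_3: α=0, u≡2; β=7, v≡1 (mod 3); (2|3)=-1, (1|3)=+1; sign (−1)^0·-1^7·+1^0 = -1.
(a,b)_∞: sgn(-2635)=−, sgn(102765)=+, so +1.
(a,b)_13: α=0, u≡1; β=-3, v≡4 (mod 13); (1|13)=+1, (4|13)=+1; sign (−1)^0·+1^-3·+1^0 = +1.
(a,b)_2: α=-2, β=8; u≡5, v≡5 (mod 8); ε(u)ε(v)=0·0, αω(v)=-2·1, βω(u)=8·1; sum ≡ 0  ⇒  +1.
(a,b)_17: α=1, u≡8; β=3, v≡11 (mod 17); (8|17)=+1, (11|17)=-1; sign (−1)^0·+1^3·-1^1 = -1.
(a,b)_31: α=1, u≡2; β=3, v≡12 (mod 31); (2|31)=+1, (12|31)=-1; sign (−1)^1·+1^3·-1^1 = +1.
(a,b)_7: α=0, u≡1; β=4, v≡3 (mod 7); (1|7)=+1, (3|7)=-1; sign (−1)^0·+1^4·-1^0 = +1.
Ram(-2635, 102765) = {3, 17}; no ℚ_3-point on the conic.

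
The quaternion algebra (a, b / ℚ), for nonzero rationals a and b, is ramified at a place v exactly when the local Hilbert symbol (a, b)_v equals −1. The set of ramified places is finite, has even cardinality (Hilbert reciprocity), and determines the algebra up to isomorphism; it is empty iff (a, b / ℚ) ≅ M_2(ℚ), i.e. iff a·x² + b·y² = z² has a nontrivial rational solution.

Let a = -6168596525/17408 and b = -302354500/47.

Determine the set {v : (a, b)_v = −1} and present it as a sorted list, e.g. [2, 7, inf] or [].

(a, b) ≡ (-237133, -2900135) mod (ℚ^×)²; places V = {2, 5, 7, 13, 17, 19, 29, 37, 41, 43, 47, ∞}.
(a,b)_19: α=2, u≡17; β=0, v≡9 (mod 19); (17|19)=+1, (9|19)=+1; sign (−1)^0·+1^0·+1^2 = +1.
(a,b)_17: α=-1, u≡8; β=0, v≡12 (mod 17); (8|17)=+1, (12|17)=-1; sign (−1)^0·+1^0·-1^-1 = -1.
(a,b)_∞: sgn(-237133)=−, sgn(-2900135)=−, so -1.
(a,b)_2: α=-10, β=2; u≡3, v≡1 (mod 8); ε(u)ε(v)=1·0, αω(v)=-10·0, βω(u)=2·1; sum ≡ 0  ⇒  +1.
(a,b)_13: α=1, u≡11; β=0, v≡9 (mod 13); (11|13)=-1, (9|13)=+1; sign (−1)^0·-1^0·+1^1 = +1.
(a,b)_47: α=0, u≡22; β=-1, v≡25 (mod 47); (22|47)=-1, (25|47)=+1; sign (−1)^0·-1^-1·+1^0 = -1.
(a,b)_41: α=0, u≡26; β=1, v≡1 (mod 41); (26|41)=-1, (1|41)=+1; sign (−1)^0·-1^1·+1^0 = -1.
(a,b)_29: α=1, u≡6; β=0, v≡27 (mod 29); (6|29)=+1, (27|29)=-1; sign (−1)^0·+1^0·-1^1 = -1.
(a,b)_5: α=2, u≡3; β=3, v≡2 (mod 5); (3|5)=-1, (2|5)=-1; sign (−1)^0·-1^3·-1^2 = -1.
(a,b)_7: α=2, u≡3; β=3, v≡2 (mod 7); (3|7)=-1, (2|7)=+1; sign (−1)^0·-1^3·+1^2 = -1.
(a,b)_43: α=0, u≡7; β=1, v≡8 (mod 43); (7|43)=-1, (8|43)=-1; sign (−1)^0·-1^1·-1^0 = -1.
(a,b)_37: α=1, u≡14; β=0, v≡25 (mod 37); (14|37)=-1, (25|37)=+1; sign (−1)^0·-1^0·+1^1 = +1.
Ram(-237133, -2900135) = {5, 7, 17, 29, 41, 43, 47, ∞}; no ℚ_5-point on the conic.

[5, 7, 17, 29, 41, 43, 47, inf]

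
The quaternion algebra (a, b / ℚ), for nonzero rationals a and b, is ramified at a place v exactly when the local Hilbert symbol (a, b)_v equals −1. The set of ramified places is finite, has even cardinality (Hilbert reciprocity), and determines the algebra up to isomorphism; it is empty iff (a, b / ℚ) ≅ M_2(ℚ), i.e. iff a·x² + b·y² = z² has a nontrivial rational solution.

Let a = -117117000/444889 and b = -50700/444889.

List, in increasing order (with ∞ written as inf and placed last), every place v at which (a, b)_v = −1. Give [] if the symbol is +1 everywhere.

[2, 5, 11, inf]

Mod squares: a ≡ -770, b ≡ -3. Check v ∈ {∞, 2, 3, 5, 7, 11, 13, 23, 29}.
v=5: a=5^3·(≡1), b=5^2·(≡3) mod 5; (1|5)=+1, (3|5)=-1; (−1)^{3·2·2}·(+1)^2·(-1)^3 = -1.
v=29: a=29^-2·(≡28), b=29^-2·(≡3) mod 29; (28|29)=+1, (3|29)=-1; (−1)^{-2·-2·14}·(+1)^-2·(-1)^-2 = +1.
v=11: a=11^1·(≡2), b=11^0·(≡2) mod 11; (2|11)=-1, (2|11)=-1; (−1)^{1·0·5}·(-1)^0·(-1)^1 = -1.
v=23: a=23^-2·(≡8), b=23^-2·(≡10) mod 23; (8|23)=+1, (10|23)=-1; (−1)^{-2·-2·11}·(+1)^-2·(-1)^-2 = +1.
v=2: v_2(a)=3, v_2(b)=2; units ≡ 7, 5 (mod 8); ε·ε+αω+βω = 1·0+3·1+2·0 ≡ 1  ⇒  (a,b)_2 = -1.
v=7: a=7^1·(≡2), b=7^0·(≡2) mod 7; (2|7)=+1, (2|7)=+1; (−1)^{1·0·3}·(+1)^0·(+1)^1 = +1.
v=13: a=13^2·(≡10), b=13^2·(≡4) mod 13; (10|13)=+1, (4|13)=+1; (−1)^{2·2·6}·(+1)^2·(+1)^2 = +1.
v=∞: -770 < 0 and -3 < 0  ⇒  (a,b)_∞ = -1.
v=3: a=3^2·(≡1), b=3^1·(≡2) mod 3; (1|3)=+1, (2|3)=-1; (−1)^{2·1·1}·(+1)^1·(-1)^2 = +1.
(-770, -3 / ℚ) ramifies at {2, 5, 11, ∞}: a division algebra.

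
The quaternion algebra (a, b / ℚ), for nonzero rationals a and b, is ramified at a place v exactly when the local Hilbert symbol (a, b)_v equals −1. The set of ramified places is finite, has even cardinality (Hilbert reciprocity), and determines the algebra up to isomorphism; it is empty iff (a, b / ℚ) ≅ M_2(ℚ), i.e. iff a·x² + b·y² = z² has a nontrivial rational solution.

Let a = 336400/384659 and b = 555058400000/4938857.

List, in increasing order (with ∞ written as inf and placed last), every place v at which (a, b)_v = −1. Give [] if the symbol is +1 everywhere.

Mod squares: a ≡ 11, b ≡ 20995. Check v ∈ {∞, 2, 5, 7, 11, 13, 17, 19, 29, 53}.
v=19: a=19^0·(≡6), b=19^1·(≡8) mod 19; (6|19)=+1, (8|19)=-1; (−1)^{0·1·9}·(+1)^1·(-1)^0 = +1.
v=∞: 11 > 0 and 20995 > 0  ⇒  (a,b)_∞ = +1.
v=11: a=11^-3·(≡3), b=11^-2·(≡7) mod 11; (3|11)=+1, (7|11)=-1; (−1)^{-3·-2·5}·(+1)^-2·(-1)^-3 = -1.
v=29: a=29^2·(≡27), b=29^0·(≡28) mod 29; (27|29)=-1, (28|29)=+1; (−1)^{2·0·14}·(-1)^0·(+1)^2 = +1.
v=2: v_2(a)=4, v_2(b)=8; units ≡ 3, 3 (mod 8); ε·ε+αω+βω = 1·1+4·1+8·1 ≡ 1  ⇒  (a,b)_2 = -1.
v=17: a=17^-2·(≡11), b=17^-1·(≡12) mod 17; (11|17)=-1, (12|17)=-1; (−1)^{-2·-1·8}·(-1)^-1·(-1)^-2 = -1.
v=7: a=7^0·(≡4), b=7^-4·(≡1) mod 7; (4|7)=+1, (1|7)=+1; (−1)^{0·-4·3}·(+1)^-4·(+1)^0 = +1.
v=5: a=5^2·(≡4), b=5^5·(≡4) mod 5; (4|5)=+1, (4|5)=+1; (−1)^{2·5·2}·(+1)^5·(+1)^2 = +1.
v=53: a=53^0·(≡10), b=53^2·(≡6) mod 53; (10|53)=+1, (6|53)=+1; (−1)^{0·2·26}·(+1)^2·(+1)^0 = +1.
v=13: a=13^0·(≡6), b=13^1·(≡10) mod 13; (6|13)=-1, (10|13)=+1; (−1)^{0·1·6}·(-1)^1·(+1)^0 = -1.
Ram(11, 20995) = {2, 11, 13, 17}; no ℚ_2-point on the conic.

[2, 11, 13, 17]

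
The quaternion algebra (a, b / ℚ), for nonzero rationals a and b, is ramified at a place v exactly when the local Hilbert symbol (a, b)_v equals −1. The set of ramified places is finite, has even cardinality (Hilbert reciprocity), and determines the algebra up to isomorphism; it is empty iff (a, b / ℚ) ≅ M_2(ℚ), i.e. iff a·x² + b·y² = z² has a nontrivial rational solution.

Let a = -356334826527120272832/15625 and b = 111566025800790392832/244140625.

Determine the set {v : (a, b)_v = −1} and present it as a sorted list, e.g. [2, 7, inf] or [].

Mod squares: a ≡ -911183, b ≡ 822298009533. Check v ∈ {∞, 2, 3, 5, 7, 11, 13, 17, 19, 23, 29, 31, 41}.
v=17: a=17^1·(≡2), b=17^1·(≡7) mod 17; (2|17)=+1, (7|17)=-1; (−1)^{1·1·8}·(+1)^1·(-1)^1 = -1.
v=19: a=19^1·(≡8), b=19^1·(≡18) mod 19; (8|19)=-1, (18|19)=-1; (−1)^{1·1·9}·(-1)^1·(-1)^1 = -1.
v=41: a=41^2·(≡4), b=41^1·(≡6) mod 41; (4|41)=+1, (6|41)=-1; (−1)^{2·1·20}·(+1)^1·(-1)^2 = +1.
v=13: a=13^1·(≡11), b=13^3·(≡6) mod 13; (11|13)=-1, (6|13)=-1; (−1)^{1·3·6}·(-1)^3·(-1)^1 = +1.
v=29: a=29^2·(≡18), b=29^1·(≡7) mod 29; (18|29)=-1, (7|29)=+1; (−1)^{2·1·14}·(-1)^1·(+1)^2 = -1.
v=5: a=5^-6·(≡3), b=5^-12·(≡2) mod 5; (3|5)=-1, (2|5)=-1; (−1)^{-6·-12·2}·(-1)^-12·(-1)^-6 = +1.
v=7: a=7^3·(≡6), b=7^3·(≡1) mod 7; (6|7)=-1, (1|7)=+1; (−1)^{3·3·3}·(-1)^3·(+1)^3 = +1.
v=3: a=3^6·(≡1), b=3^1·(≡2) mod 3; (1|3)=+1, (2|3)=-1; (−1)^{6·1·1}·(+1)^1·(-1)^6 = +1.
v=23: a=23^0·(≡4), b=23^1·(≡1) mod 23; (4|23)=+1, (1|23)=+1; (−1)^{0·1·11}·(+1)^1·(+1)^0 = +1.
v=31: a=31^1·(≡27), b=31^1·(≡7) mod 31; (27|31)=-1, (7|31)=+1; (−1)^{1·1·15}·(-1)^1·(+1)^1 = +1.
v=2: v_2(a)=6, v_2(b)=14; units ≡ 1, 5 (mod 8); ε·ε+αω+βω = 0·0+6·1+14·0 ≡ 0  ⇒  (a,b)_2 = +1.
v=11: a=11^2·(≡10), b=11^1·(≡9) mod 11; (10|11)=-1, (9|11)=+1; (−1)^{2·1·5}·(-1)^1·(+1)^2 = -1.
v=∞: -911183 < 0 and 822298009533 > 0  ⇒  (a,b)_∞ = +1.
(-911183, 822298009533 / ℚ) ramifies at {11, 17, 19, 29}: a division algebra.

[11, 17, 19, 29]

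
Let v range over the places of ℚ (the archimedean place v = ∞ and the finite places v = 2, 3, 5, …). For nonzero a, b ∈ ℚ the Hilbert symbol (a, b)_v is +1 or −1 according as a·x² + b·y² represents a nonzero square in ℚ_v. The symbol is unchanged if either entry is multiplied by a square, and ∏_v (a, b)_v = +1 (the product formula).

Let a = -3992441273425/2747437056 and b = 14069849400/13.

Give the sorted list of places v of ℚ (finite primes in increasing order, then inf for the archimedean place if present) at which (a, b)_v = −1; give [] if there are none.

[2, 13, 19, 43]

(a, b) ≡ (-817, 703222) mod (ℚ^×)²; places V = {2, 3, 5, 7, 11, 13, 17, 19, 31, 37, 41, 43, ∞}.
(a,b)_19: α=1, u≡12; β=0, v≡8 (mod 19); (12|19)=-1, (8|19)=-1; sign (−1)^0·-1^0·-1^1 = -1.
(a,b)_∞: sgn(-817)=−, sgn(703222)=+, so +1.
(a,b)_2: α=-12, β=3; u≡7, v≡3 (mod 8); ε(u)ε(v)=1·1, αω(v)=-12·1, βω(u)=3·0; sum ≡ 1  ⇒  -1.
(a,b)_17: α=0, u≡2; β=3, v≡5 (mod 17); (2|17)=+1, (5|17)=-1; sign (−1)^0·+1^3·-1^0 = +1.
(a,b)_3: α=-4, u≡2; β=2, v≡1 (mod 3); (2|3)=-1, (1|3)=+1; sign (−1)^0·-1^2·+1^-4 = +1.
(a,b)_41: α=2, u≡19; β=0, v≡8 (mod 41); (19|41)=-1, (8|41)=+1; sign (−1)^0·-1^0·+1^2 = +1.
(a,b)_11: α=2, u≡6; β=0, v≡1 (mod 11); (6|11)=-1, (1|11)=+1; sign (−1)^0·-1^0·+1^2 = +1.
(a,b)_31: α=2, u≡14; β=0, v≡4 (mod 31); (14|31)=+1, (4|31)=+1; sign (−1)^0·+1^0·+1^2 = +1.
(a,b)_7: α=-2, u≡1; β=0, v≡2 (mod 7); (1|7)=+1, (2|7)=+1; sign (−1)^0·+1^0·+1^-2 = +1.
(a,b)_5: α=2, u≡3; β=2, v≡2 (mod 5); (3|5)=-1, (2|5)=-1; sign (−1)^0·-1^2·-1^2 = +1.
(a,b)_13: α=-2, u≡8; β=-1, v≡9 (mod 13); (8|13)=-1, (9|13)=+1; sign (−1)^0·-1^-1·+1^-2 = -1.
(a,b)_43: α=1, u≡14; β=1, v≡4 (mod 43); (14|43)=+1, (4|43)=+1; sign (−1)^1·+1^1·+1^1 = -1.
(a,b)_37: α=0, u≡27; β=1, v≡11 (mod 37); (27|37)=+1, (11|37)=+1; sign (−1)^0·+1^1·+1^0 = +1.
Ram(-817, 703222) = {2, 13, 19, 43}; no ℚ_2-point on the conic.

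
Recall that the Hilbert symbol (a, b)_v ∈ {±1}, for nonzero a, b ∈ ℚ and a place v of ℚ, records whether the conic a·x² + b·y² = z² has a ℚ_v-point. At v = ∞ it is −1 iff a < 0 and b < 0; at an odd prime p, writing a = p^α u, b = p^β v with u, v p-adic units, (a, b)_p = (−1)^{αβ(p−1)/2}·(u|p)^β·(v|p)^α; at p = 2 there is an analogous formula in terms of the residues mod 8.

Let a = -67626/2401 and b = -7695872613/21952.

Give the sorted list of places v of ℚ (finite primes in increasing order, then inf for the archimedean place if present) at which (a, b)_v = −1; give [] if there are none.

[2, 11, 19, inf]

Mod squares: a ≡ -26, b ≡ -19019. Check v ∈ {∞, 2, 3, 7, 11, 13, 17, 19}.
v=17: a=17^2·(≡1), b=17^2·(≡2) mod 17; (1|17)=+1, (2|17)=+1; (−1)^{2·2·8}·(+1)^2·(+1)^2 = +1.
v=2: v_2(a)=1, v_2(b)=-6; units ≡ 3, 5 (mod 8); ε·ε+αω+βω = 1·0+1·1+-6·1 ≡ 1  ⇒  (a,b)_2 = -1.
v=7: a=7^-4·(≡1), b=7^-3·(≡5) mod 7; (1|7)=+1, (5|7)=-1; (−1)^{-4·-3·3}·(+1)^-3·(-1)^-4 = +1.
v=13: a=13^1·(≡7), b=13^1·(≡2) mod 13; (7|13)=-1, (2|13)=-1; (−1)^{1·1·6}·(-1)^1·(-1)^1 = +1.
v=19: a=19^0·(≡2), b=19^1·(≡9) mod 19; (2|19)=-1, (9|19)=+1; (−1)^{0·1·9}·(-1)^1·(+1)^0 = -1.
v=3: a=3^2·(≡1), b=3^4·(≡1) mod 3; (1|3)=+1, (1|3)=+1; (−1)^{2·4·1}·(+1)^4·(+1)^2 = +1.
v=∞: -26 < 0 and -19019 < 0  ⇒  (a,b)_∞ = -1.
v=11: a=11^0·(≡8), b=11^3·(≡4) mod 11; (8|11)=-1, (4|11)=+1; (−1)^{0·3·5}·(-1)^3·(+1)^0 = -1.
Ram(-26, -19019) = {2, 11, 19, ∞}; no ℚ_2-point on the conic.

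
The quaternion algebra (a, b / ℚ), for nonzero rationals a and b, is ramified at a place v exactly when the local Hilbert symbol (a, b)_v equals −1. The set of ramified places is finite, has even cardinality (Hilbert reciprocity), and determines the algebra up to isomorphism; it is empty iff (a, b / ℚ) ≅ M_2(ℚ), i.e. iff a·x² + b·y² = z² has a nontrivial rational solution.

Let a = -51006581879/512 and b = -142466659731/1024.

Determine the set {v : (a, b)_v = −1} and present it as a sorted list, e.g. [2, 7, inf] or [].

Mod squares: a ≡ -1002478, b ≡ -14535931. Check v ∈ {∞, 2, 3, 11, 19, 23, 29, 31, 37}.
v=∞: -1002478 < 0 and -14535931 < 0  ⇒  (a,b)_∞ = -1.
v=2: v_2(a)=-9, v_2(b)=-10; units ≡ 1, 5 (mod 8); ε·ε+αω+βω = 0·0+-9·1+-10·0 ≡ 1  ⇒  (a,b)_2 = -1.
v=29: a=29^2·(≡16), b=29^1·(≡10) mod 29; (16|29)=+1, (10|29)=-1; (−1)^{2·1·14}·(+1)^1·(-1)^2 = +1.
v=37: a=37^1·(≡3), b=37^1·(≡1) mod 37; (3|37)=+1, (1|37)=+1; (−1)^{1·1·18}·(+1)^1·(+1)^1 = +1.
v=19: a=19^1·(≡11), b=19^1·(≡17) mod 19; (11|19)=+1, (17|19)=+1; (−1)^{1·1·9}·(+1)^1·(+1)^1 = -1.
v=3: a=3^0·(≡2), b=3^4·(≡2) mod 3; (2|3)=-1, (2|3)=-1; (−1)^{0·4·1}·(-1)^4·(-1)^0 = +1.
v=23: a=23^1·(≡5), b=23^1·(≡5) mod 23; (5|23)=-1, (5|23)=-1; (−1)^{1·1·11}·(-1)^1·(-1)^1 = -1.
v=11: a=11^2·(≡2), b=11^2·(≡10) mod 11; (2|11)=-1, (10|11)=-1; (−1)^{2·2·5}·(-1)^2·(-1)^2 = +1.
v=31: a=31^1·(≡29), b=31^1·(≡25) mod 31; (29|31)=-1, (25|31)=+1; (−1)^{1·1·15}·(-1)^1·(+1)^1 = +1.
Ram(-1002478, -14535931) = {2, 19, 23, ∞}; no ℚ_2-point on the conic.

[2, 19, 23, inf]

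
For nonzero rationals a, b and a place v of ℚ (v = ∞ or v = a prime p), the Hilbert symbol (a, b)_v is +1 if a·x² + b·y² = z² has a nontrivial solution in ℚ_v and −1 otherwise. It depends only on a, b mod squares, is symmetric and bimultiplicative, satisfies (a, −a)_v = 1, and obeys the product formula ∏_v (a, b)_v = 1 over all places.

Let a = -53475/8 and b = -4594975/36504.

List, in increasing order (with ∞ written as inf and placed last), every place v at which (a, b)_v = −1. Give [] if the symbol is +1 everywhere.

[23, inf]

Mod squares: a ≡ -4278, b ≡ -186. Check v ∈ {∞, 2, 3, 5, 7, 11, 13, 23, 31}.
v=23: a=23^1·(≡17), b=23^0·(≡19) mod 23; (17|23)=-1, (19|23)=-1; (−1)^{1·0·11}·(-1)^0·(-1)^1 = -1.
v=7: a=7^0·(≡5), b=7^2·(≡3) mod 7; (5|7)=-1, (3|7)=-1; (−1)^{0·2·3}·(-1)^2·(-1)^0 = +1.
v=3: a=3^1·(≡2), b=3^-3·(≡1) mod 3; (2|3)=-1, (1|3)=+1; (−1)^{1·-3·1}·(-1)^-3·(+1)^1 = +1.
v=∞: -4278 < 0 and -186 < 0  ⇒  (a,b)_∞ = -1.
v=11: a=11^0·(≡5), b=11^2·(≡5) mod 11; (5|11)=+1, (5|11)=+1; (−1)^{0·2·5}·(+1)^2·(+1)^0 = +1.
v=5: a=5^2·(≡2), b=5^2·(≡4) mod 5; (2|5)=-1, (4|5)=+1; (−1)^{2·2·2}·(-1)^2·(+1)^2 = +1.
v=31: a=31^1·(≡13), b=31^1·(≡1) mod 31; (13|31)=-1, (1|31)=+1; (−1)^{1·1·15}·(-1)^1·(+1)^1 = +1.
v=13: a=13^0·(≡9), b=13^-2·(≡12) mod 13; (9|13)=+1, (12|13)=+1; (−1)^{0·-2·6}·(+1)^-2·(+1)^0 = +1.
v=2: v_2(a)=-3, v_2(b)=-3; units ≡ 5, 3 (mod 8); ε·ε+αω+βω = 0·1+-3·1+-3·1 ≡ 0  ⇒  (a,b)_2 = +1.
(-4278, -186 / ℚ) ramifies at {23, ∞}: a division algebra.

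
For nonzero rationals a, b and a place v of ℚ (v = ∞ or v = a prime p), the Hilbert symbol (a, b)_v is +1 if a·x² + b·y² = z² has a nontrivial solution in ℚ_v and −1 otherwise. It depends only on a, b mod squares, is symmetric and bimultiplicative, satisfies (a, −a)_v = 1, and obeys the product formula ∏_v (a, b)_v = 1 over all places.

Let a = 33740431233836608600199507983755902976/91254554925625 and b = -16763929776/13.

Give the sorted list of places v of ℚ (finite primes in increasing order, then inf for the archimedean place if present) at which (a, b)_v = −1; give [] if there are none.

[3, 11, 13, 23, 41, 43]

Mod squares: a ≡ 153381, b ≡ -168156703. Check v ∈ {∞, 2, 3, 5, 7, 11, 13, 17, 19, 23, 29, 41, 43}.
v=∞: 153381 > 0 and -168156703 < 0  ⇒  (a,b)_∞ = +1.
v=5: a=5^-4·(≡1), b=5^0·(≡3) mod 5; (1|5)=+1, (3|5)=-1; (−1)^{-4·0·2}·(+1)^0·(-1)^-4 = +1.
v=11: a=11^2·(≡10), b=11^1·(≡10) mod 11; (10|11)=-1, (10|11)=-1; (−1)^{2·1·5}·(-1)^1·(-1)^2 = -1.
v=23: a=23^2·(≡22), b=23^1·(≡10) mod 23; (22|23)=-1, (10|23)=-1; (−1)^{2·1·11}·(-1)^1·(-1)^2 = -1.
v=29: a=29^3·(≡26), b=29^1·(≡2) mod 29; (26|29)=-1, (2|29)=-1; (−1)^{3·1·14}·(-1)^1·(-1)^3 = +1.
v=41: a=41^3·(≡18), b=41^1·(≡14) mod 41; (18|41)=+1, (14|41)=-1; (−1)^{3·1·20}·(+1)^1·(-1)^3 = -1.
v=43: a=43^3·(≡40), b=43^1·(≡15) mod 43; (40|43)=+1, (15|43)=+1; (−1)^{3·1·21}·(+1)^1·(+1)^3 = -1.
v=13: a=13^-4·(≡5), b=13^-1·(≡4) mod 13; (5|13)=-1, (4|13)=+1; (−1)^{-4·-1·6}·(-1)^-1·(+1)^-4 = -1.
v=2: v_2(a)=38, v_2(b)=4; units ≡ 5, 1 (mod 8); ε·ε+αω+βω = 0·0+38·0+4·1 ≡ 0  ⇒  (a,b)_2 = +1.
v=7: a=7^-2·(≡2), b=7^0·(≡6) mod 7; (2|7)=+1, (6|7)=-1; (−1)^{-2·0·3}·(+1)^0·(-1)^-2 = +1.
v=3: a=3^15·(≡1), b=3^4·(≡2) mod 3; (1|3)=+1, (2|3)=-1; (−1)^{15·4·1}·(+1)^4·(-1)^15 = -1.
v=17: a=17^-2·(≡11), b=17^0·(≡1) mod 17; (11|17)=-1, (1|17)=+1; (−1)^{-2·0·8}·(-1)^0·(+1)^-2 = +1.
v=19: a=19^-2·(≡3), b=19^0·(≡11) mod 19; (3|19)=-1, (11|19)=+1; (−1)^{-2·0·9}·(-1)^0·(+1)^-2 = +1.
(153381, -168156703 / ℚ) ramifies at {3, 11, 13, 23, 41, 43}: a division algebra.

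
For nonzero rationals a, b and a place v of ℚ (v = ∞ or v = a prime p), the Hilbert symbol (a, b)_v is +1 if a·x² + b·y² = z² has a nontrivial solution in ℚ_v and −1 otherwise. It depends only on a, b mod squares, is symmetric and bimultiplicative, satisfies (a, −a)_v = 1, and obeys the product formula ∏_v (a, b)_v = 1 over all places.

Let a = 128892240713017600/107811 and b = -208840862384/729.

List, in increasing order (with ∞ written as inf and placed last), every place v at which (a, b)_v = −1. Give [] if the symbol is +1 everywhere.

[7, 19]

(a, b) ≡ (54131, -11) mod (ℚ^×)²; places V = {2, 3, 5, 7, 11, 13, 19, 37, ∞}.
(a,b)_13: α=2, u≡10; β=0, v≡2 (mod 13); (10|13)=+1, (2|13)=-1; sign (−1)^0·+1^0·-1^2 = +1.
(a,b)_19: α=3, u≡14; β=2, v≡14 (mod 19); (14|19)=-1, (14|19)=-1; sign (−1)^0·-1^2·-1^3 = -1.
(a,b)_∞: sgn(54131)=+, sgn(-11)=−, so +1.
(a,b)_37: α=3, u≡13; β=2, v≡21 (mod 37); (13|37)=-1, (21|37)=+1; sign (−1)^0·-1^2·+1^3 = +1.
(a,b)_7: α=3, u≡3; β=4, v≡5 (mod 7); (3|7)=-1, (5|7)=-1; sign (−1)^0·-1^4·-1^3 = -1.
(a,b)_2: α=8, β=4; u≡3, v≡5 (mod 8); ε(u)ε(v)=1·0, αω(v)=8·1, βω(u)=4·1; sum ≡ 0  ⇒  +1.
(a,b)_3: α=-4, u≡2; β=-6, v≡1 (mod 3); (2|3)=-1, (1|3)=+1; sign (−1)^0·-1^-6·+1^-4 = +1.
(a,b)_5: α=2, u≡4; β=0, v≡4 (mod 5); (4|5)=+1, (4|5)=+1; sign (−1)^0·+1^0·+1^2 = +1.
(a,b)_11: α=-3, u≡4; β=1, v≡6 (mod 11); (4|11)=+1, (6|11)=-1; sign (−1)^1·+1^1·-1^-3 = +1.
|Ram(54131, -11)| = 2, even; anisotropic at {7, 19}.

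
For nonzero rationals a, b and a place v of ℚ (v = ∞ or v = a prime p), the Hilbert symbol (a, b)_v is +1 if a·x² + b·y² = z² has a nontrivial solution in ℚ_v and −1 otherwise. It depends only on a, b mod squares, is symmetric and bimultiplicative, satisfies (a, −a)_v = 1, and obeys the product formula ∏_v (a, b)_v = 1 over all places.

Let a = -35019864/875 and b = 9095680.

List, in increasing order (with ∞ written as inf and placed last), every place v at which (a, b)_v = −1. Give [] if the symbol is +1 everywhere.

Mod squares: a ≡ -13090, b ≡ 35530. Check v ∈ {∞, 2, 3, 5, 7, 11, 17, 19}.
v=∞: -13090 < 0 and 35530 > 0  ⇒  (a,b)_∞ = +1.
v=3: a=3^4·(≡2), b=3^0·(≡1) mod 3; (2|3)=-1, (1|3)=+1; (−1)^{4·0·1}·(-1)^0·(+1)^4 = +1.
v=11: a=11^1·(≡3), b=11^1·(≡10) mod 11; (3|11)=+1, (10|11)=-1; (−1)^{1·1·5}·(+1)^1·(-1)^1 = +1.
v=19: a=19^0·(≡5), b=19^1·(≡15) mod 19; (5|19)=+1, (15|19)=-1; (−1)^{0·1·9}·(+1)^1·(-1)^0 = +1.
v=17: a=17^3·(≡10), b=17^1·(≡16) mod 17; (10|17)=-1, (16|17)=+1; (−1)^{3·1·8}·(-1)^1·(+1)^3 = -1.
v=7: a=7^-1·(≡5), b=7^0·(≡6) mod 7; (5|7)=-1, (6|7)=-1; (−1)^{-1·0·3}·(-1)^0·(-1)^-1 = -1.
v=5: a=5^-3·(≡3), b=5^1·(≡1) mod 5; (3|5)=-1, (1|5)=+1; (−1)^{-3·1·2}·(-1)^1·(+1)^-3 = -1.
v=2: v_2(a)=3, v_2(b)=9; units ≡ 7, 5 (mod 8); ε·ε+αω+βω = 1·0+3·1+9·0 ≡ 1  ⇒  (a,b)_2 = -1.
Ram(-13090, 35530) = {2, 5, 7, 17}; no ℚ_2-point on the conic.

[2, 5, 7, 17]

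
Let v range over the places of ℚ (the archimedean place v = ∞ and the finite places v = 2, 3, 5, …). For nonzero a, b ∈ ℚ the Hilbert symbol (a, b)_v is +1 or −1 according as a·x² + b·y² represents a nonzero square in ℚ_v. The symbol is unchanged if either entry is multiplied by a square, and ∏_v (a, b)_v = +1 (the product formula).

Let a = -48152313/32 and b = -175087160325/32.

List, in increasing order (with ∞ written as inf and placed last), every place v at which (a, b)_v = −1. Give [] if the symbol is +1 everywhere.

Mod squares: a ≡ -34, b ≡ -154. Check v ∈ {∞, 2, 3, 5, 7, 11, 17}.
v=3: a=3^4·(≡2), b=3^2·(≡2) mod 3; (2|3)=-1, (2|3)=-1; (−1)^{4·2·1}·(-1)^2·(-1)^4 = +1.
v=7: a=7^0·(≡2), b=7^1·(≡6) mod 7; (2|7)=+1, (6|7)=-1; (−1)^{0·1·3}·(+1)^1·(-1)^0 = +1.
v=11: a=11^2·(≡6), b=11^3·(≡7) mod 11; (6|11)=-1, (7|11)=-1; (−1)^{2·3·5}·(-1)^3·(-1)^2 = -1.
v=5: a=5^0·(≡1), b=5^2·(≡1) mod 5; (1|5)=+1, (1|5)=+1; (−1)^{0·2·2}·(+1)^2·(+1)^0 = +1.
v=2: v_2(a)=-5, v_2(b)=-5; units ≡ 7, 3 (mod 8); ε·ε+αω+βω = 1·1+-5·1+-5·0 ≡ 0  ⇒  (a,b)_2 = +1.
v=17: a=17^3·(≡13), b=17^4·(≡2) mod 17; (13|17)=+1, (2|17)=+1; (−1)^{3·4·8}·(+1)^4·(+1)^3 = +1.
v=∞: -34 < 0 and -154 < 0  ⇒  (a,b)_∞ = -1.
|Ram(-34, -154)| = 2, even; anisotropic at {11, ∞}.

[11, inf]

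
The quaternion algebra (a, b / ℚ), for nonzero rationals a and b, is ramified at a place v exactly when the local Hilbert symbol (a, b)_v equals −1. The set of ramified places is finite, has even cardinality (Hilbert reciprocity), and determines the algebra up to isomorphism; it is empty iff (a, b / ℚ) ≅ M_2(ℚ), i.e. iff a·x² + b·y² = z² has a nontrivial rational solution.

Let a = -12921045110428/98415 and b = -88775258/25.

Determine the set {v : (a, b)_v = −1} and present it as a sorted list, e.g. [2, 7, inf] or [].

[2, 5, 11, 13, 19, inf]

Mod squares: a ≡ -3705, b ≡ -92378. Check v ∈ {∞, 2, 3, 5, 7, 11, 13, 17, 19, 31}.
v=5: a=5^-1·(≡4), b=5^-2·(≡2) mod 5; (4|5)=+1, (2|5)=-1; (−1)^{-1·-2·2}·(+1)^-2·(-1)^-1 = -1.
v=2: v_2(a)=2, v_2(b)=1; units ≡ 7, 3 (mod 8); ε·ε+αω+βω = 1·1+2·1+1·0 ≡ 1  ⇒  (a,b)_2 = -1.
v=19: a=19^1·(≡15), b=19^1·(≡10) mod 19; (15|19)=-1, (10|19)=-1; (−1)^{1·1·9}·(-1)^1·(-1)^1 = -1.
v=17: a=17^2·(≡9), b=17^1·(≡11) mod 17; (9|17)=+1, (11|17)=-1; (−1)^{2·1·8}·(+1)^1·(-1)^2 = +1.
v=3: a=3^-9·(≡1), b=3^0·(≡1) mod 3; (1|3)=+1, (1|3)=+1; (−1)^{-9·0·1}·(+1)^0·(+1)^-9 = +1.
v=13: a=13^1·(≡12), b=13^1·(≡5) mod 13; (12|13)=+1, (5|13)=-1; (−1)^{1·1·6}·(+1)^1·(-1)^1 = -1.
v=11: a=11^0·(≡2), b=11^1·(≡8) mod 11; (2|11)=-1, (8|11)=-1; (−1)^{0·1·5}·(-1)^1·(-1)^0 = -1.
v=∞: -3705 < 0 and -92378 < 0  ⇒  (a,b)_∞ = -1.
v=31: a=31^4·(≡21), b=31^2·(≡10) mod 31; (21|31)=-1, (10|31)=+1; (−1)^{4·2·15}·(-1)^2·(+1)^4 = +1.
v=7: a=7^2·(≡3), b=7^0·(≡4) mod 7; (3|7)=-1, (4|7)=+1; (−1)^{2·0·3}·(-1)^0·(+1)^2 = +1.
(-3705, -92378 / ℚ) ramifies at {2, 5, 11, 13, 19, ∞}: a division algebra.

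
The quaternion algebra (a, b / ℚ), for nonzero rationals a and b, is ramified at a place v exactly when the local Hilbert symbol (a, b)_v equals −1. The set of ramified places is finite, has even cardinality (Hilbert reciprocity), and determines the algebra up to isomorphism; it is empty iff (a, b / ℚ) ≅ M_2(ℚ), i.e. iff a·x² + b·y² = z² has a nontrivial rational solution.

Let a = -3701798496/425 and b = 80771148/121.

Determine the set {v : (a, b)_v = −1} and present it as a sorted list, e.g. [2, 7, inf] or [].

[2, 3, 11, 17, 37, 41]

Mod squares: a ≡ -401302, b ≡ 2243643. Check v ∈ {∞, 2, 3, 5, 11, 17, 29, 37, 41}.
v=37: a=37^1·(≡32), b=37^1·(≡30) mod 37; (32|37)=-1, (30|37)=+1; (−1)^{1·1·18}·(-1)^1·(+1)^1 = -1.
v=2: v_2(a)=5, v_2(b)=2; units ≡ 5, 3 (mod 8); ε·ε+αω+βω = 0·1+5·1+2·1 ≡ 1  ⇒  (a,b)_2 = -1.
v=5: a=5^-2·(≡2), b=5^0·(≡3) mod 5; (2|5)=-1, (3|5)=-1; (−1)^{-2·0·2}·(-1)^0·(-1)^-2 = +1.
v=17: a=17^-1·(≡7), b=17^1·(≡8) mod 17; (7|17)=-1, (8|17)=+1; (−1)^{-1·1·8}·(-1)^1·(+1)^-1 = -1.
v=41: a=41^0·(≡35), b=41^1·(≡11) mod 41; (35|41)=-1, (11|41)=-1; (−1)^{0·1·20}·(-1)^1·(-1)^0 = -1.
v=11: a=11^3·(≡5), b=11^-2·(≡7) mod 11; (5|11)=+1, (7|11)=-1; (−1)^{3·-2·5}·(+1)^-2·(-1)^3 = -1.
v=29: a=29^1·(≡20), b=29^1·(≡22) mod 29; (20|29)=+1, (22|29)=+1; (−1)^{1·1·14}·(+1)^1·(+1)^1 = +1.
v=∞: -401302 < 0 and 2243643 > 0  ⇒  (a,b)_∞ = +1.
v=3: a=3^4·(≡2), b=3^3·(≡2) mod 3; (2|3)=-1, (2|3)=-1; (−1)^{4·3·1}·(-1)^3·(-1)^4 = -1.
(-401302, 2243643 / ℚ) ramifies at {2, 3, 11, 17, 37, 41}: a division algebra.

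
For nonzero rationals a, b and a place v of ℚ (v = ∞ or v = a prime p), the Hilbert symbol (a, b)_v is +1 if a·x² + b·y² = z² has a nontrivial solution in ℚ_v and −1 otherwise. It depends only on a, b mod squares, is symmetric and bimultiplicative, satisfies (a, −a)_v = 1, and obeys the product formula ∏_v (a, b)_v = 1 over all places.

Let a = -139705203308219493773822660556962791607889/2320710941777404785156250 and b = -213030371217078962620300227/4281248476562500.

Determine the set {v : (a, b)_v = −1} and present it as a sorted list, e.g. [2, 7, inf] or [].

[2, 5, 11, inf]

(a, b) ≡ (-10010, -3) mod (ℚ^×)²; places V = {2, 3, 5, 7, 11, 13, 17, 19, 29, 31, ∞}.
(a,b)_29: α=-2, u≡25; β=-2, v≡3 (mod 29); (25|29)=+1, (3|29)=-1; sign (−1)^0·+1^-2·-1^-2 = +1.
(a,b)_5: α=-15, u≡3; β=-10, v≡2 (mod 5); (3|5)=-1, (2|5)=-1; sign (−1)^0·-1^-10·-1^-15 = -1.
(a,b)_2: α=-1, β=-2; u≡3, v≡5 (mod 8); ε(u)ε(v)=1·0, αω(v)=-1·1, βω(u)=-2·1; sum ≡ 1  ⇒  -1.
(a,b)_13: α=3, u≡12; β=2, v≡12 (mod 13); (12|13)=+1, (12|13)=+1; sign (−1)^0·+1^2·+1^3 = +1.
(a,b)_17: α=14, u≡11; β=10, v≡12 (mod 17); (11|17)=-1, (12|17)=-1; sign (−1)^0·-1^10·-1^14 = +1.
(a,b)_11: α=9, u≡3; β=6, v≡6 (mod 11); (3|11)=+1, (6|11)=-1; sign (−1)^0·+1^6·-1^9 = -1.
(a,b)_19: α=-6, u≡3; β=-4, v≡9 (mod 19); (3|19)=-1, (9|19)=+1; sign (−1)^0·-1^-4·+1^-6 = +1.
(a,b)_3: α=4, u≡1; β=1, v≡2 (mod 3); (1|3)=+1, (2|3)=-1; sign (−1)^0·+1^1·-1^4 = +1.
(a,b)_∞: sgn(-10010)=−, sgn(-3)=−, so -1.
(a,b)_7: α=11, u≡5; β=6, v≡1 (mod 7); (5|7)=-1, (1|7)=+1; sign (−1)^0·-1^6·+1^11 = +1.
(a,b)_31: α=-2, u≡21; β=0, v≡8 (mod 31); (21|31)=-1, (8|31)=+1; sign (−1)^0·-1^0·+1^-2 = +1.
Ram(-10010, -3) = {2, 5, 11, ∞}; no ℚ_2-point on the conic.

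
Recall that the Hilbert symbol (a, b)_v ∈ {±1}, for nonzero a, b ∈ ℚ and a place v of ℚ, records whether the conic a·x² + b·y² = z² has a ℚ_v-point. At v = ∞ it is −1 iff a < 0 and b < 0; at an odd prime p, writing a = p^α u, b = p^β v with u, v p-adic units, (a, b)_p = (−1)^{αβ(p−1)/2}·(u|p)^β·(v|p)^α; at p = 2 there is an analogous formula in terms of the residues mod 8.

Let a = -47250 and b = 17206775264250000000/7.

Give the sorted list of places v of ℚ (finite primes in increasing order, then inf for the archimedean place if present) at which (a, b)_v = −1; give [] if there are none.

[7, 19]

Mod squares: a ≡ -210, b ≡ 3990. Check v ∈ {∞, 2, 3, 5, 7, 11, 13, 19}.
v=19: a=19^0·(≡3), b=19^1·(≡5) mod 19; (3|19)=-1, (5|19)=+1; (−1)^{0·1·9}·(-1)^1·(+1)^0 = -1.
v=7: a=7^1·(≡5), b=7^-1·(≡5) mod 7; (5|7)=-1, (5|7)=-1; (−1)^{1·-1·3}·(-1)^-1·(-1)^1 = -1.
v=5: a=5^3·(≡2), b=5^9·(≡3) mod 5; (2|5)=-1, (3|5)=-1; (−1)^{3·9·2}·(-1)^9·(-1)^3 = +1.
v=3: a=3^3·(≡2), b=3^11·(≡1) mod 3; (2|3)=-1, (1|3)=+1; (−1)^{3·11·1}·(-1)^11·(+1)^3 = +1.
v=13: a=13^0·(≡5), b=13^2·(≡9) mod 13; (5|13)=-1, (9|13)=+1; (−1)^{0·2·6}·(-1)^2·(+1)^0 = +1.
v=∞: -210 < 0 and 3990 > 0  ⇒  (a,b)_∞ = +1.
v=11: a=11^0·(≡6), b=11^2·(≡6) mod 11; (6|11)=-1, (6|11)=-1; (−1)^{0·2·5}·(-1)^2·(-1)^0 = +1.
v=2: v_2(a)=1, v_2(b)=7; units ≡ 7, 3 (mod 8); ε·ε+αω+βω = 1·1+1·1+7·0 ≡ 0  ⇒  (a,b)_2 = +1.
Ram(-210, 3990) = {7, 19}; no ℚ_7-point on the conic.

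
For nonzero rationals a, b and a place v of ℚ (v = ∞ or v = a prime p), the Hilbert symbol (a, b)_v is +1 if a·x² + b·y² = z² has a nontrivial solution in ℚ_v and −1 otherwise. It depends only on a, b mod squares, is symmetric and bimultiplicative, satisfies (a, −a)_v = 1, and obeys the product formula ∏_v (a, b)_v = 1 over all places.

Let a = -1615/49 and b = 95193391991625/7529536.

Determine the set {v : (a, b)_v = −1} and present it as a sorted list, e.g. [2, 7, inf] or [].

(a, b) ≡ (-1615, 50065) mod (ℚ^×)²; places V = {2, 3, 5, 7, 17, 19, 31, ∞}.
(a,b)_7: α=-2, u≡2; β=-6, v≡4 (mod 7); (2|7)=+1, (4|7)=+1; sign (−1)^0·+1^-6·+1^-2 = +1.
(a,b)_3: α=0, u≡2; β=6, v≡1 (mod 3); (2|3)=-1, (1|3)=+1; sign (−1)^0·-1^6·+1^0 = +1.
(a,b)_2: α=0, β=-6; u≡1, v≡1 (mod 8); ε(u)ε(v)=0·0, αω(v)=0·0, βω(u)=-6·0; sum ≡ 0  ⇒  +1.
(a,b)_19: α=1, u≡13; β=3, v≡8 (mod 19); (13|19)=-1, (8|19)=-1; sign (−1)^1·-1^3·-1^1 = -1.
(a,b)_17: α=1, u≡5; β=3, v≡9 (mod 17); (5|17)=-1, (9|17)=+1; sign (−1)^0·-1^3·+1^1 = -1.
(a,b)_31: α=0, u≡5; β=1, v≡23 (mod 31); (5|31)=+1, (23|31)=-1; sign (−1)^0·+1^1·-1^0 = +1.
(a,b)_5: α=1, u≡3; β=3, v≡3 (mod 5); (3|5)=-1, (3|5)=-1; sign (−1)^0·-1^3·-1^1 = +1.
(a,b)_∞: sgn(-1615)=−, sgn(50065)=+, so +1.
|Ram(-1615, 50065)| = 2, even; anisotropic at {17, 19}.

[17, 19]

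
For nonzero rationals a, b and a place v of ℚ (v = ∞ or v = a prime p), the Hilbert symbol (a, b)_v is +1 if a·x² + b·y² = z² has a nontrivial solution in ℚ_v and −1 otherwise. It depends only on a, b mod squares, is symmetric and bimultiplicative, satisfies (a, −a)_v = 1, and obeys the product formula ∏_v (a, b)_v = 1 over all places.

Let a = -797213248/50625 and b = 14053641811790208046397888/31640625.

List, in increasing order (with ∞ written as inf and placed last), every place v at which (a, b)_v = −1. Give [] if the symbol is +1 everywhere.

[2, 13, 19, 23, 29, 53]

(a, b) ≡ (-12456457, 28881767) mod (ℚ^×)²; places V = {2, 3, 5, 7, 13, 19, 23, 29, 37, 43, 47, 53, ∞}.
(a,b)_∞: sgn(-12456457)=−, sgn(28881767)=+, so +1.
(a,b)_43: α=0, u≡40; β=1, v≡1 (mod 43); (40|43)=+1, (1|43)=+1; sign (−1)^0·+1^1·+1^0 = +1.
(a,b)_47: α=1, u≡37; β=2, v≡16 (mod 47); (37|47)=+1, (16|47)=+1; sign (−1)^0·+1^2·+1^1 = +1.
(a,b)_5: α=-4, u≡2; β=-8, v≡3 (mod 5); (2|5)=-1, (3|5)=-1; sign (−1)^0·-1^-8·-1^-4 = +1.
(a,b)_37: α=1, u≡6; β=2, v≡11 (mod 37); (6|37)=-1, (11|37)=+1; sign (−1)^0·-1^2·+1^1 = +1.
(a,b)_19: α=1, u≡17; β=3, v≡5 (mod 19); (17|19)=+1, (5|19)=+1; sign (−1)^1·+1^3·+1^1 = -1.
(a,b)_29: α=1, u≡19; β=3, v≡5 (mod 29); (19|29)=-1, (5|29)=+1; sign (−1)^0·-1^3·+1^1 = -1.
(a,b)_2: α=6, β=6; u≡7, v≡7 (mod 8); ε(u)ε(v)=1·1, αω(v)=6·0, βω(u)=6·0; sum ≡ 1  ⇒  -1.
(a,b)_23: α=0, u≡5; β=1, v≡15 (mod 23); (5|23)=-1, (15|23)=-1; sign (−1)^0·-1^1·-1^0 = -1.
(a,b)_7: α=0, u≡1; β=2, v≡6 (mod 7); (1|7)=+1, (6|7)=-1; sign (−1)^0·+1^2·-1^0 = +1.
(a,b)_3: α=-4, u≡2; β=-4, v≡2 (mod 3); (2|3)=-1, (2|3)=-1; sign (−1)^0·-1^-4·-1^-4 = +1.
(a,b)_13: α=1, u≡8; β=2, v≡7 (mod 13); (8|13)=-1, (7|13)=-1; sign (−1)^0·-1^2·-1^1 = -1.
(a,b)_53: α=0, u≡35; β=1, v≡47 (mod 53); (35|53)=-1, (47|53)=+1; sign (−1)^0·-1^1·+1^0 = -1.
(-12456457, 28881767 / ℚ) ramifies at {2, 13, 19, 23, 29, 53}: a division algebra.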